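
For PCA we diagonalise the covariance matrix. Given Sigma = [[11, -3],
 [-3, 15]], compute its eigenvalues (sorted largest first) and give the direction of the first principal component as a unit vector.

Step 1 — characteristic polynomial of 2×2 Sigma:
  det(Sigma - λI) = λ² - trace · λ + det = 0.
  trace = 11 + 15 = 26, det = 11·15 - (-3)² = 156.
Step 2 — discriminant:
  Δ = trace² - 4·det = 676 - 624 = 52.
Step 3 — eigenvalues:
  λ = (trace ± √Δ)/2 = (26 ± 7.2111)/2,
  λ_1 = 16.6056,  λ_2 = 9.3944.

Step 4 — unit eigenvector for λ_1: solve (Sigma - λ_1 I)v = 0. First row:
  (11 - 16.6056)·v_x + (-3)·v_y = 0, i.e. (-5.6056)·v_x + (-3)·v_y = 0,
  so v ∝ (b, λ_1 - a) = (-3, 5.6056); multiply by -1 so the first entry is positive: u = (3, -5.6056).
  ||u|| = √((3)² + (-5.6056)²) = √(40.4222) ≈ 6.3578,
  v_1 = u/||u|| ≈ (0.4719, -0.8817) (||v_1|| = 1).

λ_1 = 16.6056,  λ_2 = 9.3944;  v_1 ≈ (0.4719, -0.8817)


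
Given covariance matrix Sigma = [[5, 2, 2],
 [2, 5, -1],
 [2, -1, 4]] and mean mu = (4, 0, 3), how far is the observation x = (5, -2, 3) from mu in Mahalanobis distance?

Step 1 — centre the observation: (x - mu) = (1, -2, 0).

Step 2 — invert Sigma (cofactor / det for 3×3, or solve directly):
  Sigma^{-1} = [[0.3725, -0.1961, -0.2353],
 [-0.1961, 0.3137, 0.1765],
 [-0.2353, 0.1765, 0.4118]].

Step 3 — form the quadratic (x - mu)^T · Sigma^{-1} · (x - mu):
  Sigma^{-1} · (x - mu) = (0.7647, -0.8235, -0.5882).
  (x - mu)^T · [Sigma^{-1} · (x - mu)] = (1)·(0.7647) + (-2)·(-0.8235) + (0)·(-0.5882) = 2.4118.

Step 4 — take square root: d = √(2.4118) ≈ 1.553.

d(x, mu) = √(2.4118) ≈ 1.553


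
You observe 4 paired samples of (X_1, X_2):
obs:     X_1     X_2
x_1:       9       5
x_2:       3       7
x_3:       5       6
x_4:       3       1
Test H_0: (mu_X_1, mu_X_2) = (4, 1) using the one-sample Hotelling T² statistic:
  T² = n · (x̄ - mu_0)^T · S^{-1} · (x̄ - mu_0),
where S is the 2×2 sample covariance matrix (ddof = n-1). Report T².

Step 1 — sample mean vector:
  mean(X_1) = (9 + 3 + 5 + 3) / 4 = 20/4 = 5
  mean(X_2) = (5 + 7 + 6 + 1) / 4 = 19/4 = 4.75
  x̄ = (5, 4.75),  deviation x̄ - mu_0 = (5, 4.75) - (4, 1) = (1, 3.75).

Step 2 — sample covariance matrix, S[i,j] = (1/(n-1)) · Σ_k (x_{k,i} - mean_i) · (x_{k,j} - mean_j), divisor n-1 = 3:
  S[X_1,X_1] = ((4)·(4) + (-2)·(-2) + (0)·(0) + (-2)·(-2)) / 3 = 24/3 = 8
  S[X_1,X_2] = ((4)·(0.25) + (-2)·(2.25) + (0)·(1.25) + (-2)·(-3.75)) / 3 = 4/3 = 1.3333
  S[X_2,X_2] = ((0.25)·(0.25) + (2.25)·(2.25) + (1.25)·(1.25) + (-3.75)·(-3.75)) / 3 = 20.75/3 = 6.9167
  S = [[8, 1.3333],
 [1.3333, 6.9167]].

Step 3 — invert S. det(S) = 8·6.9167 - (1.3333)² = 53.5556.
  S^{-1} = (1/det) · [[d, -b], [-b, a]] = [[0.1291, -0.0249],
 [-0.0249, 0.1494]].

Step 4 — quadratic form (x̄ - mu_0)^T · S^{-1} · (x̄ - mu_0):
  S^{-1} · (x̄ - mu_0) = (0.0358, 0.5353),
  (x̄ - mu_0)^T · [...] = (1)·(0.0358) + (3.75)·(0.5353) = 2.043.

Step 5 — scale by n: T² = 4 · 2.043 = 8.1722.

T² ≈ 8.1722


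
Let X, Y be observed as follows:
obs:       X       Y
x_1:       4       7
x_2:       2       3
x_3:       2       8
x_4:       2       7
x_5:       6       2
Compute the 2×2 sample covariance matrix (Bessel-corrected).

Step 1 — column means:
  mean(X) = (4 + 2 + 2 + 2 + 6) / 5 = 16/5 = 3.2
  mean(Y) = (7 + 3 + 8 + 7 + 2) / 5 = 27/5 = 5.4

Step 2 — sample covariance S[i,j] = (1/(n-1)) · Σ_k (x_{k,i} - mean_i) · (x_{k,j} - mean_j), with n-1 = 4.
  S[X,X] = ((0.8)·(0.8) + (-1.2)·(-1.2) + (-1.2)·(-1.2) + (-1.2)·(-1.2) + (2.8)·(2.8)) / 4 = 12.8/4 = 3.2
  S[X,Y] = ((0.8)·(1.6) + (-1.2)·(-2.4) + (-1.2)·(2.6) + (-1.2)·(1.6) + (2.8)·(-3.4)) / 4 = -10.4/4 = -2.6
  S[Y,Y] = ((1.6)·(1.6) + (-2.4)·(-2.4) + (2.6)·(2.6) + (1.6)·(1.6) + (-3.4)·(-3.4)) / 4 = 29.2/4 = 7.3

S is symmetric (S[j,i] = S[i,j]). Assembling:

S = [[3.2, -2.6],
 [-2.6, 7.3]]


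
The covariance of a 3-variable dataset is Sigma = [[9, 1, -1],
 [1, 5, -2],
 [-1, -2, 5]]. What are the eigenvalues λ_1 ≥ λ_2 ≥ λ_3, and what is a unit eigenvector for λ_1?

Step 1 — characteristic polynomial p(λ) = det(λI - Sigma) = λ³ - tr·λ² + c_1·λ - det, where tr = trace, c_1 = sum of the principal 2×2 minors, det = det(Sigma):
  tr = 9 + 5 + 5 = 19,
  c_1 = (9·5 - (1)²) + (9·5 - (-1)²) + (5·5 - (-2)²) = 44 + 44 + 21 = 109,
  det = 9·(5·5 - (-2)²) - (1)·((1)·5 - (-2)·(-1)) + (-1)·((1)·(-2) - 5·(-1)) = 9·(21) - (1)·(3) + (-1)·(3) = 183.
  So p(λ) = λ³ - 19λ² + 109λ - 183.
Step 2 — look for an integer root (rational root theorem: any rational root is an integer divisor of 183). Testing λ = 3:
  p(3) = 27 - 171 + 327 - 183 = 0  ✓
  Dividing out (λ - 3): p(λ) = (λ - 3)(λ² - 16λ + 61).
Step 3 — remaining eigenvalues from the quadratic λ² - 16λ + 61 = 0:
  Δ = 16² - 4·61 = 256 - 244 = 12,  λ = (16 ± √12)/2 = (16 ± 3.4641)/2 ≈ 9.7321 or 6.2679.
  Sorted: λ_1 = 9.7321,  λ_2 = 6.2679,  λ_3 = 3  (check: sum = 19 = tr ✓).

Step 4 — unit eigenvector for λ_1 ≈ 9.7321: v spans the null space of (Sigma - λ_1 I), whose rows are
  r_1 = (-0.7321, 1, -1),  r_2 = (1, -4.7321, -2),  r_3 = (-1, -2, -4.7321).
  v is orthogonal to every row, so take v ∝ r_1 × r_2 = ((1)·(-2) - (-1)·(-4.7321), (-1)·(1) - (-0.7321)·(-2), (-0.7321)·(-4.7321) - (1)·(1)) ≈ (-6.7321, -2.4641, 2.4641).
  Rescale (multiply by -1 so the first nonzero entry is positive): u = (6.7321, 2.4641, -2.4641).
  ||u|| = √((6.7321)² + (2.4641)² + (-2.4641)²) = √(57.4641) ≈ 7.5805,  v_1 = u/||u|| ≈ (0.8881, 0.3251, -0.3251) (||v_1|| = 1).

λ_1 = 9.7321,  λ_2 = 6.2679,  λ_3 = 3;  v_1 ≈ (0.8881, 0.3251, -0.3251)


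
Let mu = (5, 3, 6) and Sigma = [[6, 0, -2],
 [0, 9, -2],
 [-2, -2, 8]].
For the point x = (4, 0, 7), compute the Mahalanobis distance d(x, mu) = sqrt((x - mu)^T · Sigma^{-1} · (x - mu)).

Step 1 — centre the observation: (x - mu) = (-1, -3, 1).

Step 2 — invert Sigma (cofactor / det for 3×3, or solve directly):
  Sigma^{-1} = [[0.1828, 0.0108, 0.0484],
 [0.0108, 0.1183, 0.0323],
 [0.0484, 0.0323, 0.1452]].

Step 3 — form the quadratic (x - mu)^T · Sigma^{-1} · (x - mu):
  Sigma^{-1} · (x - mu) = (-0.1667, -0.3333, 0).
  (x - mu)^T · [Sigma^{-1} · (x - mu)] = (-1)·(-0.1667) + (-3)·(-0.3333) + (1)·(0) = 1.1667.

Step 4 — take square root: d = √(1.1667) ≈ 1.0801.

d(x, mu) = √(1.1667) ≈ 1.0801


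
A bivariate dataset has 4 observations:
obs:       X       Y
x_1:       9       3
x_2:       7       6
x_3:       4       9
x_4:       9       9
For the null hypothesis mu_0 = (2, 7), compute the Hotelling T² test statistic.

Step 1 — sample mean vector:
  mean(X) = (9 + 7 + 4 + 9) / 4 = 29/4 = 7.25
  mean(Y) = (3 + 6 + 9 + 9) / 4 = 27/4 = 6.75
  x̄ = (7.25, 6.75),  deviation x̄ - mu_0 = (7.25, 6.75) - (2, 7) = (5.25, -0.25).

Step 2 — sample covariance matrix, S[i,j] = (1/(n-1)) · Σ_k (x_{k,i} - mean_i) · (x_{k,j} - mean_j), divisor n-1 = 3:
  S[X,X] = ((1.75)·(1.75) + (-0.25)·(-0.25) + (-3.25)·(-3.25) + (1.75)·(1.75)) / 3 = 16.75/3 = 5.5833
  S[X,Y] = ((1.75)·(-3.75) + (-0.25)·(-0.75) + (-3.25)·(2.25) + (1.75)·(2.25)) / 3 = -9.75/3 = -3.25
  S[Y,Y] = ((-3.75)·(-3.75) + (-0.75)·(-0.75) + (2.25)·(2.25) + (2.25)·(2.25)) / 3 = 24.75/3 = 8.25
  S = [[5.5833, -3.25],
 [-3.25, 8.25]].

Step 3 — invert S. det(S) = 5.5833·8.25 - (-3.25)² = 35.5.
  S^{-1} = (1/det) · [[d, -b], [-b, a]] = [[0.2324, 0.0915],
 [0.0915, 0.1573]].

Step 4 — quadratic form (x̄ - mu_0)^T · S^{-1} · (x̄ - mu_0):
  S^{-1} · (x̄ - mu_0) = (1.1972, 0.4413),
  (x̄ - mu_0)^T · [...] = (5.25)·(1.1972) + (-0.25)·(0.4413) = 6.1749.

Step 5 — scale by n: T² = 4 · 6.1749 = 24.6995.

T² ≈ 24.6995


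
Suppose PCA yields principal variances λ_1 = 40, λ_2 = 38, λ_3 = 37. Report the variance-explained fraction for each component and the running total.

Step 1 — total variance = trace(Sigma) = Σ λ_i = 40 + 38 + 37 = 115.

Step 2 — fraction explained by component i = λ_i / Σ λ:
  PC1: 40/115 = 0.3478
  PC2: 38/115 = 0.3304
  PC3: 37/115 = 0.3217

Step 3 — cumulative fraction after k components = (λ_1 + ... + λ_k) / Σ λ:
  k = 1: 40/115 = 0.3478
  k = 2: (40 + 38)/115 = 78/115 = 0.6783
  k = 3: (40 + 38 + 37)/115 = 115/115 = 1

Summary (fraction, with percent):

explained: PC1 0.3478 (34.78%), PC2 0.3304 (33.04%), PC3 0.3217 (32.17%);  cumulative: 0.3478, 0.6783, 1


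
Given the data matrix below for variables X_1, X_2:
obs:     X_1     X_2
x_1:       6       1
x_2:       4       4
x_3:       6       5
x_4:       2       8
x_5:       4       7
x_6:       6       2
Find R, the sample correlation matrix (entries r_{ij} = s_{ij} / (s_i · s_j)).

Step 1 — column means:
  mean(X_1) = (6 + 4 + 6 + 2 + 4 + 6) / 6 = 28/6 = 4.6667
  mean(X_2) = (1 + 4 + 5 + 8 + 7 + 2) / 6 = 27/6 = 4.5

Step 2 — sample variances and covariances s[i,j] = (1/(n-1)) · Σ_k (x_{k,i} - mean_i) · (x_{k,j} - mean_j), with n-1 = 5:
  s[X_1,X_1] = ((1.3333)·(1.3333) + (-0.6667)·(-0.6667) + (1.3333)·(1.3333) + (-2.6667)·(-2.6667) + (-0.6667)·(-0.6667) + (1.3333)·(1.3333)) / 5 = 13.3333/5 = 2.6667
  s[X_1,X_2] = ((1.3333)·(-3.5) + (-0.6667)·(-0.5) + (1.3333)·(0.5) + (-2.6667)·(3.5) + (-0.6667)·(2.5) + (1.3333)·(-2.5)) / 5 = -18/5 = -3.6
  s[X_2,X_2] = ((-3.5)·(-3.5) + (-0.5)·(-0.5) + (0.5)·(0.5) + (3.5)·(3.5) + (2.5)·(2.5) + (-2.5)·(-2.5)) / 5 = 37.5/5 = 7.5
  Sample standard deviations s_i = √(s[i,i]):
  s(X_1) = √(2.6667) = 1.633
  s(X_2) = √(7.5) = 2.7386

Step 3 — r_{ij} = s_{ij} / (s_i · s_j):
  r[X_1,X_1] = 1 (diagonal).
  r[X_1,X_2] = -3.6 / (1.633 · 2.7386) = -3.6 / 4.4721 = -0.805
  r[X_2,X_2] = 1 (diagonal).

R is symmetric with unit diagonal. Assembling:

R = [[1, -0.805],
 [-0.805, 1]]


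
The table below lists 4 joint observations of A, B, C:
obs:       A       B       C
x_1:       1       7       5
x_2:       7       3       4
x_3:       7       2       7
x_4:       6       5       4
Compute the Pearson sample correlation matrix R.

Step 1 — column means:
  mean(A) = (1 + 7 + 7 + 6) / 4 = 21/4 = 5.25
  mean(B) = (7 + 3 + 2 + 5) / 4 = 17/4 = 4.25
  mean(C) = (5 + 4 + 7 + 4) / 4 = 20/4 = 5

Step 2 — sample variances and covariances s[i,j] = (1/(n-1)) · Σ_k (x_{k,i} - mean_i) · (x_{k,j} - mean_j), with n-1 = 3:
  s[A,A] = ((-4.25)·(-4.25) + (1.75)·(1.75) + (1.75)·(1.75) + (0.75)·(0.75)) / 3 = 24.75/3 = 8.25
  s[A,B] = ((-4.25)·(2.75) + (1.75)·(-1.25) + (1.75)·(-2.25) + (0.75)·(0.75)) / 3 = -17.25/3 = -5.75
  s[A,C] = ((-4.25)·(0) + (1.75)·(-1) + (1.75)·(2) + (0.75)·(-1)) / 3 = 1/3 = 0.3333
  s[B,B] = ((2.75)·(2.75) + (-1.25)·(-1.25) + (-2.25)·(-2.25) + (0.75)·(0.75)) / 3 = 14.75/3 = 4.9167
  s[B,C] = ((2.75)·(0) + (-1.25)·(-1) + (-2.25)·(2) + (0.75)·(-1)) / 3 = -4/3 = -1.3333
  s[C,C] = ((0)·(0) + (-1)·(-1) + (2)·(2) + (-1)·(-1)) / 3 = 6/3 = 2
  Sample standard deviations s_i = √(s[i,i]):
  s(A) = √(8.25) = 2.8723
  s(B) = √(4.9167) = 2.2174
  s(C) = √(2) = 1.4142

Step 3 — r_{ij} = s_{ij} / (s_i · s_j):
  r[A,A] = 1 (diagonal).
  r[A,B] = -5.75 / (2.8723 · 2.2174) = -5.75 / 6.3689 = -0.9028
  r[A,C] = 0.3333 / (2.8723 · 1.4142) = 0.3333 / 4.062 = 0.0821
  r[B,B] = 1 (diagonal).
  r[B,C] = -1.3333 / (2.2174 · 1.4142) = -1.3333 / 3.1358 = -0.4252
  r[C,C] = 1 (diagonal).

R is symmetric with unit diagonal. Assembling:

R = [[1, -0.9028, 0.0821],
 [-0.9028, 1, -0.4252],
 [0.0821, -0.4252, 1]]


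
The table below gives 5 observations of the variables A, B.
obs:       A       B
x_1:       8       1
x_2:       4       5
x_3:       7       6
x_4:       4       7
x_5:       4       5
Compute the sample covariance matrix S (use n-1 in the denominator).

Step 1 — column means:
  mean(A) = (8 + 4 + 7 + 4 + 4) / 5 = 27/5 = 5.4
  mean(B) = (1 + 5 + 6 + 7 + 5) / 5 = 24/5 = 4.8

Step 2 — sample covariance S[i,j] = (1/(n-1)) · Σ_k (x_{k,i} - mean_i) · (x_{k,j} - mean_j), with n-1 = 4.
  S[A,A] = ((2.6)·(2.6) + (-1.4)·(-1.4) + (1.6)·(1.6) + (-1.4)·(-1.4) + (-1.4)·(-1.4)) / 4 = 15.2/4 = 3.8
  S[A,B] = ((2.6)·(-3.8) + (-1.4)·(0.2) + (1.6)·(1.2) + (-1.4)·(2.2) + (-1.4)·(0.2)) / 4 = -11.6/4 = -2.9
  S[B,B] = ((-3.8)·(-3.8) + (0.2)·(0.2) + (1.2)·(1.2) + (2.2)·(2.2) + (0.2)·(0.2)) / 4 = 20.8/4 = 5.2

S is symmetric (S[j,i] = S[i,j]). Assembling:

S = [[3.8, -2.9],
 [-2.9, 5.2]]


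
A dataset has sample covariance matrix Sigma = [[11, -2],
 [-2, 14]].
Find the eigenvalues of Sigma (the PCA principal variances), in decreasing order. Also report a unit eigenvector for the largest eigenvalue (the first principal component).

Step 1 — characteristic polynomial of 2×2 Sigma:
  det(Sigma - λI) = λ² - trace · λ + det = 0.
  trace = 11 + 14 = 25, det = 11·14 - (-2)² = 150.
Step 2 — discriminant:
  Δ = trace² - 4·det = 625 - 600 = 25.
Step 3 — eigenvalues:
  λ = (trace ± √Δ)/2 = (25 ± 5)/2,
  λ_1 = 15,  λ_2 = 10.

Step 4 — unit eigenvector for λ_1: solve (Sigma - λ_1 I)v = 0. First row:
  (11 - 15)·v_x + (-2)·v_y = 0, i.e. (-4)·v_x + (-2)·v_y = 0,
  so v ∝ (b, λ_1 - a) = (-2, 4); multiply by -1 so the first entry is positive: u = (2, -4).
  ||u|| = √((2)² + (-4)²) = √(20) ≈ 4.4721,
  v_1 = u/||u|| ≈ (0.4472, -0.8944) (||v_1|| = 1).

λ_1 = 15,  λ_2 = 10;  v_1 ≈ (0.4472, -0.8944)


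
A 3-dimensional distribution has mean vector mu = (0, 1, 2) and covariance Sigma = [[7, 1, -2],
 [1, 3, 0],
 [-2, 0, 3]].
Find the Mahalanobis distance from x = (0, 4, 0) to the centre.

Step 1 — centre the observation: (x - mu) = (0, 3, -2).

Step 2 — invert Sigma (cofactor / det for 3×3, or solve directly):
  Sigma^{-1} = [[0.1875, -0.0625, 0.125],
 [-0.0625, 0.3542, -0.0417],
 [0.125, -0.0417, 0.4167]].

Step 3 — form the quadratic (x - mu)^T · Sigma^{-1} · (x - mu):
  Sigma^{-1} · (x - mu) = (-0.4375, 1.1458, -0.9583).
  (x - mu)^T · [Sigma^{-1} · (x - mu)] = (0)·(-0.4375) + (3)·(1.1458) + (-2)·(-0.9583) = 5.3542.

Step 4 — take square root: d = √(5.3542) ≈ 2.3139.

d(x, mu) = √(5.3542) ≈ 2.3139


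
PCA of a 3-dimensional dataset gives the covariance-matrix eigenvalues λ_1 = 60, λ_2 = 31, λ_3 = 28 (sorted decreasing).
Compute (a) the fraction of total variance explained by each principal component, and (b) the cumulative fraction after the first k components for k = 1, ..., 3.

Step 1 — total variance = trace(Sigma) = Σ λ_i = 60 + 31 + 28 = 119.

Step 2 — fraction explained by component i = λ_i / Σ λ:
  PC1: 60/119 = 0.5042
  PC2: 31/119 = 0.2605
  PC3: 28/119 = 0.2353

Step 3 — cumulative fraction after k components = (λ_1 + ... + λ_k) / Σ λ:
  k = 1: 60/119 = 0.5042
  k = 2: (60 + 31)/119 = 91/119 = 0.7647
  k = 3: (60 + 31 + 28)/119 = 119/119 = 1

Summary (fraction, with percent):

explained: PC1 0.5042 (50.42%), PC2 0.2605 (26.05%), PC3 0.2353 (23.53%);  cumulative: 0.5042, 0.7647, 1


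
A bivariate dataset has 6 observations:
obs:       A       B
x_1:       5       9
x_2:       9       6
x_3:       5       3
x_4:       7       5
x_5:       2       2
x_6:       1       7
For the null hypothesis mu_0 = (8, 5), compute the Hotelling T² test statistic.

Step 1 — sample mean vector:
  mean(A) = (5 + 9 + 5 + 7 + 2 + 1) / 6 = 29/6 = 4.8333
  mean(B) = (9 + 6 + 3 + 5 + 2 + 7) / 6 = 32/6 = 5.3333
  x̄ = (4.8333, 5.3333),  deviation x̄ - mu_0 = (4.8333, 5.3333) - (8, 5) = (-3.1667, 0.3333).

Step 2 — sample covariance matrix, S[i,j] = (1/(n-1)) · Σ_k (x_{k,i} - mean_i) · (x_{k,j} - mean_j), divisor n-1 = 5:
  S[A,A] = ((0.1667)·(0.1667) + (4.1667)·(4.1667) + (0.1667)·(0.1667) + (2.1667)·(2.1667) + (-2.8333)·(-2.8333) + (-3.8333)·(-3.8333)) / 5 = 44.8333/5 = 8.9667
  S[A,B] = ((0.1667)·(3.6667) + (4.1667)·(0.6667) + (0.1667)·(-2.3333) + (2.1667)·(-0.3333) + (-2.8333)·(-3.3333) + (-3.8333)·(1.6667)) / 5 = 5.3333/5 = 1.0667
  S[B,B] = ((3.6667)·(3.6667) + (0.6667)·(0.6667) + (-2.3333)·(-2.3333) + (-0.3333)·(-0.3333) + (-3.3333)·(-3.3333) + (1.6667)·(1.6667)) / 5 = 33.3333/5 = 6.6667
  S = [[8.9667, 1.0667],
 [1.0667, 6.6667]].

Step 3 — invert S. det(S) = 8.9667·6.6667 - (1.0667)² = 58.64.
  S^{-1} = (1/det) · [[d, -b], [-b, a]] = [[0.1137, -0.0182],
 [-0.0182, 0.1529]].

Step 4 — quadratic form (x̄ - mu_0)^T · S^{-1} · (x̄ - mu_0):
  S^{-1} · (x̄ - mu_0) = (-0.3661, 0.1086),
  (x̄ - mu_0)^T · [...] = (-3.1667)·(-0.3661) + (0.3333)·(0.1086) = 1.1954.

Step 5 — scale by n: T² = 6 · 1.1954 = 7.1726.

T² ≈ 7.1726


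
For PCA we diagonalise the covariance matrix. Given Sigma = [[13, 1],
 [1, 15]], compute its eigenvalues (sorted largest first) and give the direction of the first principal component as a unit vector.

Step 1 — characteristic polynomial of 2×2 Sigma:
  det(Sigma - λI) = λ² - trace · λ + det = 0.
  trace = 13 + 15 = 28, det = 13·15 - (1)² = 194.
Step 2 — discriminant:
  Δ = trace² - 4·det = 784 - 776 = 8.
Step 3 — eigenvalues:
  λ = (trace ± √Δ)/2 = (28 ± 2.8284)/2,
  λ_1 = 15.4142,  λ_2 = 12.5858.

Step 4 — unit eigenvector for λ_1: solve (Sigma - λ_1 I)v = 0. First row:
  (13 - 15.4142)·v_x + (1)·v_y = 0, i.e. (-2.4142)·v_x + (1)·v_y = 0,
  so v ∝ (b, λ_1 - a) = (1, 2.4142) = u.
  ||u|| = √((1)² + (2.4142)²) = √(6.8284) ≈ 2.6131,
  v_1 = u/||u|| ≈ (0.3827, 0.9239) (||v_1|| = 1).

λ_1 = 15.4142,  λ_2 = 12.5858;  v_1 ≈ (0.3827, 0.9239)


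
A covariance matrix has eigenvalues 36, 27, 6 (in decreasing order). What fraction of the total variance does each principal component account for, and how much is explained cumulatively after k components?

Step 1 — total variance = trace(Sigma) = Σ λ_i = 36 + 27 + 6 = 69.

Step 2 — fraction explained by component i = λ_i / Σ λ:
  PC1: 36/69 = 0.5217
  PC2: 27/69 = 0.3913
  PC3: 6/69 = 0.087

Step 3 — cumulative fraction after k components = (λ_1 + ... + λ_k) / Σ λ:
  k = 1: 36/69 = 0.5217
  k = 2: (36 + 27)/69 = 63/69 = 0.913
  k = 3: (36 + 27 + 6)/69 = 69/69 = 1

Summary (fraction, with percent):

explained: PC1 0.5217 (52.17%), PC2 0.3913 (39.13%), PC3 0.087 (8.7%);  cumulative: 0.5217, 0.913, 1


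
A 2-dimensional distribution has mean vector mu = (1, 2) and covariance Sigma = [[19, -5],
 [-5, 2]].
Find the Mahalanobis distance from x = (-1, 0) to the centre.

Step 1 — centre the observation: (x - mu) = (-2, -2).

Step 2 — invert Sigma. det(Sigma) = 19·2 - (-5)² = 13.
  Sigma^{-1} = (1/det) · [[d, -b], [-b, a]] = [[0.1538, 0.3846],
 [0.3846, 1.4615]].

Step 3 — form the quadratic (x - mu)^T · Sigma^{-1} · (x - mu):
  Sigma^{-1} · (x - mu) = (-1.0769, -3.6923).
  (x - mu)^T · [Sigma^{-1} · (x - mu)] = (-2)·(-1.0769) + (-2)·(-3.6923) = 9.5385.

Step 4 — take square root: d = √(9.5385) ≈ 3.0884.

d(x, mu) = √(9.5385) ≈ 3.0884


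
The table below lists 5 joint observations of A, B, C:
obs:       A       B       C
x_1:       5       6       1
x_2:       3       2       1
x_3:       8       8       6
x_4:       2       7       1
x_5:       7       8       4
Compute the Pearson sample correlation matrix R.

Step 1 — column means:
  mean(A) = (5 + 3 + 8 + 2 + 7) / 5 = 25/5 = 5
  mean(B) = (6 + 2 + 8 + 7 + 8) / 5 = 31/5 = 6.2
  mean(C) = (1 + 1 + 6 + 1 + 4) / 5 = 13/5 = 2.6

Step 2 — sample variances and covariances s[i,j] = (1/(n-1)) · Σ_k (x_{k,i} - mean_i) · (x_{k,j} - mean_j), with n-1 = 4:
  s[A,A] = ((0)·(0) + (-2)·(-2) + (3)·(3) + (-3)·(-3) + (2)·(2)) / 4 = 26/4 = 6.5
  s[A,B] = ((0)·(-0.2) + (-2)·(-4.2) + (3)·(1.8) + (-3)·(0.8) + (2)·(1.8)) / 4 = 15/4 = 3.75
  s[A,C] = ((0)·(-1.6) + (-2)·(-1.6) + (3)·(3.4) + (-3)·(-1.6) + (2)·(1.4)) / 4 = 21/4 = 5.25
  s[B,B] = ((-0.2)·(-0.2) + (-4.2)·(-4.2) + (1.8)·(1.8) + (0.8)·(0.8) + (1.8)·(1.8)) / 4 = 24.8/4 = 6.2
  s[B,C] = ((-0.2)·(-1.6) + (-4.2)·(-1.6) + (1.8)·(3.4) + (0.8)·(-1.6) + (1.8)·(1.4)) / 4 = 14.4/4 = 3.6
  s[C,C] = ((-1.6)·(-1.6) + (-1.6)·(-1.6) + (3.4)·(3.4) + (-1.6)·(-1.6) + (1.4)·(1.4)) / 4 = 21.2/4 = 5.3
  Sample standard deviations s_i = √(s[i,i]):
  s(A) = √(6.5) = 2.5495
  s(B) = √(6.2) = 2.49
  s(C) = √(5.3) = 2.3022

Step 3 — r_{ij} = s_{ij} / (s_i · s_j):
  r[A,A] = 1 (diagonal).
  r[A,B] = 3.75 / (2.5495 · 2.49) = 3.75 / 6.3482 = 0.5907
  r[A,C] = 5.25 / (2.5495 · 2.3022) = 5.25 / 5.8694 = 0.8945
  r[B,B] = 1 (diagonal).
  r[B,C] = 3.6 / (2.49 · 2.3022) = 3.6 / 5.7324 = 0.628
  r[C,C] = 1 (diagonal).

R is symmetric with unit diagonal. Assembling:

R = [[1, 0.5907, 0.8945],
 [0.5907, 1, 0.628],
 [0.8945, 0.628, 1]]


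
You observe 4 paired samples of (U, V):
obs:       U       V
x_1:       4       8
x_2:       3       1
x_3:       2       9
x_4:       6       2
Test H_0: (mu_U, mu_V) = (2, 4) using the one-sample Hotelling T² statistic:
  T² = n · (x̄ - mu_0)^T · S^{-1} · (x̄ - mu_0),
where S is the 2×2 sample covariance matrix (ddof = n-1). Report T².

Step 1 — sample mean vector:
  mean(U) = (4 + 3 + 2 + 6) / 4 = 15/4 = 3.75
  mean(V) = (8 + 1 + 9 + 2) / 4 = 20/4 = 5
  x̄ = (3.75, 5),  deviation x̄ - mu_0 = (3.75, 5) - (2, 4) = (1.75, 1).

Step 2 — sample covariance matrix, S[i,j] = (1/(n-1)) · Σ_k (x_{k,i} - mean_i) · (x_{k,j} - mean_j), divisor n-1 = 3:
  S[U,U] = ((0.25)·(0.25) + (-0.75)·(-0.75) + (-1.75)·(-1.75) + (2.25)·(2.25)) / 3 = 8.75/3 = 2.9167
  S[U,V] = ((0.25)·(3) + (-0.75)·(-4) + (-1.75)·(4) + (2.25)·(-3)) / 3 = -10/3 = -3.3333
  S[V,V] = ((3)·(3) + (-4)·(-4) + (4)·(4) + (-3)·(-3)) / 3 = 50/3 = 16.6667
  S = [[2.9167, -3.3333],
 [-3.3333, 16.6667]].

Step 3 — invert S. det(S) = 2.9167·16.6667 - (-3.3333)² = 37.5.
  S^{-1} = (1/det) · [[d, -b], [-b, a]] = [[0.4444, 0.0889],
 [0.0889, 0.0778]].

Step 4 — quadratic form (x̄ - mu_0)^T · S^{-1} · (x̄ - mu_0):
  S^{-1} · (x̄ - mu_0) = (0.8667, 0.2333),
  (x̄ - mu_0)^T · [...] = (1.75)·(0.8667) + (1)·(0.2333) = 1.75.

Step 5 — scale by n: T² = 4 · 1.75 = 7.

T² ≈ 7


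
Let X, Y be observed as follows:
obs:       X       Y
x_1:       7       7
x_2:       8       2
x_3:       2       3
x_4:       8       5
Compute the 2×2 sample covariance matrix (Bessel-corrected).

Step 1 — column means:
  mean(X) = (7 + 8 + 2 + 8) / 4 = 25/4 = 6.25
  mean(Y) = (7 + 2 + 3 + 5) / 4 = 17/4 = 4.25

Step 2 — sample covariance S[i,j] = (1/(n-1)) · Σ_k (x_{k,i} - mean_i) · (x_{k,j} - mean_j), with n-1 = 3.
  S[X,X] = ((0.75)·(0.75) + (1.75)·(1.75) + (-4.25)·(-4.25) + (1.75)·(1.75)) / 3 = 24.75/3 = 8.25
  S[X,Y] = ((0.75)·(2.75) + (1.75)·(-2.25) + (-4.25)·(-1.25) + (1.75)·(0.75)) / 3 = 4.75/3 = 1.5833
  S[Y,Y] = ((2.75)·(2.75) + (-2.25)·(-2.25) + (-1.25)·(-1.25) + (0.75)·(0.75)) / 3 = 14.75/3 = 4.9167

S is symmetric (S[j,i] = S[i,j]). Assembling:

S = [[8.25, 1.5833],
 [1.5833, 4.9167]]


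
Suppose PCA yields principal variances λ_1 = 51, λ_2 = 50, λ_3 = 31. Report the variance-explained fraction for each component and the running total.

Step 1 — total variance = trace(Sigma) = Σ λ_i = 51 + 50 + 31 = 132.

Step 2 — fraction explained by component i = λ_i / Σ λ:
  PC1: 51/132 = 0.3864
  PC2: 50/132 = 0.3788
  PC3: 31/132 = 0.2348

Step 3 — cumulative fraction after k components = (λ_1 + ... + λ_k) / Σ λ:
  k = 1: 51/132 = 0.3864
  k = 2: (51 + 50)/132 = 101/132 = 0.7652
  k = 3: (51 + 50 + 31)/132 = 132/132 = 1

Summary (fraction, with percent):

explained: PC1 0.3864 (38.64%), PC2 0.3788 (37.88%), PC3 0.2348 (23.48%);  cumulative: 0.3864, 0.7652, 1


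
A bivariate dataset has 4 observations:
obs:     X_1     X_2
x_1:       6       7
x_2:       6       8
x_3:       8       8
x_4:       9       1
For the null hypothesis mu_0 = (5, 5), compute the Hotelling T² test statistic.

Step 1 — sample mean vector:
  mean(X_1) = (6 + 6 + 8 + 9) / 4 = 29/4 = 7.25
  mean(X_2) = (7 + 8 + 8 + 1) / 4 = 24/4 = 6
  x̄ = (7.25, 6),  deviation x̄ - mu_0 = (7.25, 6) - (5, 5) = (2.25, 1).

Step 2 — sample covariance matrix, S[i,j] = (1/(n-1)) · Σ_k (x_{k,i} - mean_i) · (x_{k,j} - mean_j), divisor n-1 = 3:
  S[X_1,X_1] = ((-1.25)·(-1.25) + (-1.25)·(-1.25) + (0.75)·(0.75) + (1.75)·(1.75)) / 3 = 6.75/3 = 2.25
  S[X_1,X_2] = ((-1.25)·(1) + (-1.25)·(2) + (0.75)·(2) + (1.75)·(-5)) / 3 = -11/3 = -3.6667
  S[X_2,X_2] = ((1)·(1) + (2)·(2) + (2)·(2) + (-5)·(-5)) / 3 = 34/3 = 11.3333
  S = [[2.25, -3.6667],
 [-3.6667, 11.3333]].

Step 3 — invert S. det(S) = 2.25·11.3333 - (-3.6667)² = 12.0556.
  S^{-1} = (1/det) · [[d, -b], [-b, a]] = [[0.9401, 0.3041],
 [0.3041, 0.1866]].

Step 4 — quadratic form (x̄ - mu_0)^T · S^{-1} · (x̄ - mu_0):
  S^{-1} · (x̄ - mu_0) = (2.4194, 0.871),
  (x̄ - mu_0)^T · [...] = (2.25)·(2.4194) + (1)·(0.871) = 6.3145.

Step 5 — scale by n: T² = 4 · 6.3145 = 25.2581.

T² ≈ 25.2581


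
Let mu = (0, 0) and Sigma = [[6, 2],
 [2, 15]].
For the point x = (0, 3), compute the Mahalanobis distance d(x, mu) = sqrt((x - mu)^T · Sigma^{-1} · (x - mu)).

Step 1 — centre the observation: (x - mu) = (0, 3).

Step 2 — invert Sigma. det(Sigma) = 6·15 - (2)² = 86.
  Sigma^{-1} = (1/det) · [[d, -b], [-b, a]] = [[0.1744, -0.0233],
 [-0.0233, 0.0698]].

Step 3 — form the quadratic (x - mu)^T · Sigma^{-1} · (x - mu):
  Sigma^{-1} · (x - mu) = (-0.0698, 0.2093).
  (x - mu)^T · [Sigma^{-1} · (x - mu)] = (0)·(-0.0698) + (3)·(0.2093) = 0.6279.

Step 4 — take square root: d = √(0.6279) ≈ 0.7924.

d(x, mu) = √(0.6279) ≈ 0.7924


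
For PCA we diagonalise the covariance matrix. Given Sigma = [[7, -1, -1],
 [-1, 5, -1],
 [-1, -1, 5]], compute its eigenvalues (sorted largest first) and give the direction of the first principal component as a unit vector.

Step 1 — characteristic polynomial p(λ) = det(λI - Sigma) = λ³ - tr·λ² + c_1·λ - det, where tr = trace, c_1 = sum of the principal 2×2 minors, det = det(Sigma):
  tr = 7 + 5 + 5 = 17,
  c_1 = (7·5 - (-1)²) + (7·5 - (-1)²) + (5·5 - (-1)²) = 34 + 34 + 24 = 92,
  det = 7·(5·5 - (-1)²) - (-1)·((-1)·5 - (-1)·(-1)) + (-1)·((-1)·(-1) - 5·(-1)) = 7·(24) - (-1)·(-6) + (-1)·(6) = 156.
  So p(λ) = λ³ - 17λ² + 92λ - 156.
Step 2 — look for an integer root (rational root theorem: any rational root is an integer divisor of 156). Testing λ = 6:
  p(6) = 216 - 612 + 552 - 156 = 0  ✓
  Dividing out (λ - 6): p(λ) = (λ - 6)(λ² - 11λ + 26).
Step 3 — remaining eigenvalues from the quadratic λ² - 11λ + 26 = 0:
  Δ = 11² - 4·26 = 121 - 104 = 17,  λ = (11 ± √17)/2 = (11 ± 4.1231)/2 ≈ 7.5616 or 3.4384.
  Sorted: λ_1 = 7.5616,  λ_2 = 6,  λ_3 = 3.4384  (check: sum = 17 = tr ✓).

Step 4 — unit eigenvector for λ_1 ≈ 7.5616: v spans the null space of (Sigma - λ_1 I), whose rows are
  r_1 = (-0.5616, -1, -1),  r_2 = (-1, -2.5616, -1),  r_3 = (-1, -1, -2.5616).
  v is orthogonal to every row, so take v ∝ r_1 × r_2 = ((-1)·(-1) - (-1)·(-2.5616), (-1)·(-1) - (-0.5616)·(-1), (-0.5616)·(-2.5616) - (-1)·(-1)) ≈ (-1.5616, 0.4384, 0.4384).
  Rescale (multiply by -1 so the first nonzero entry is positive): u = (1.5616, -0.4384, -0.4384).
  ||u|| = √((1.5616)² + (-0.4384)² + (-0.4384)²) = √(2.8229) ≈ 1.6802,  v_1 = u/||u|| ≈ (0.9294, -0.261, -0.261) (||v_1|| = 1).

λ_1 = 7.5616,  λ_2 = 6,  λ_3 = 3.4384;  v_1 ≈ (0.9294, -0.261, -0.261)


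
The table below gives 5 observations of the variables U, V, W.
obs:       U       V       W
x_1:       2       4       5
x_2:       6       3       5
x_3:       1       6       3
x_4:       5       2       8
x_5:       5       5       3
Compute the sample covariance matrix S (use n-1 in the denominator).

Step 1 — column means:
  mean(U) = (2 + 6 + 1 + 5 + 5) / 5 = 19/5 = 3.8
  mean(V) = (4 + 3 + 6 + 2 + 5) / 5 = 20/5 = 4
  mean(W) = (5 + 5 + 3 + 8 + 3) / 5 = 24/5 = 4.8

Step 2 — sample covariance S[i,j] = (1/(n-1)) · Σ_k (x_{k,i} - mean_i) · (x_{k,j} - mean_j), with n-1 = 4.
  S[U,U] = ((-1.8)·(-1.8) + (2.2)·(2.2) + (-2.8)·(-2.8) + (1.2)·(1.2) + (1.2)·(1.2)) / 4 = 18.8/4 = 4.7
  S[U,V] = ((-1.8)·(0) + (2.2)·(-1) + (-2.8)·(2) + (1.2)·(-2) + (1.2)·(1)) / 4 = -9/4 = -2.25
  S[U,W] = ((-1.8)·(0.2) + (2.2)·(0.2) + (-2.8)·(-1.8) + (1.2)·(3.2) + (1.2)·(-1.8)) / 4 = 6.8/4 = 1.7
  S[V,V] = ((0)·(0) + (-1)·(-1) + (2)·(2) + (-2)·(-2) + (1)·(1)) / 4 = 10/4 = 2.5
  S[V,W] = ((0)·(0.2) + (-1)·(0.2) + (2)·(-1.8) + (-2)·(3.2) + (1)·(-1.8)) / 4 = -12/4 = -3
  S[W,W] = ((0.2)·(0.2) + (0.2)·(0.2) + (-1.8)·(-1.8) + (3.2)·(3.2) + (-1.8)·(-1.8)) / 4 = 16.8/4 = 4.2

S is symmetric (S[j,i] = S[i,j]). Assembling:

S = [[4.7, -2.25, 1.7],
 [-2.25, 2.5, -3],
 [1.7, -3, 4.2]]


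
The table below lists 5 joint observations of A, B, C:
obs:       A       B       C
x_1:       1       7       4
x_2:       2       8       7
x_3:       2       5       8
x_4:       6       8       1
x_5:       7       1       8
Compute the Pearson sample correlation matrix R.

Step 1 — column means:
  mean(A) = (1 + 2 + 2 + 6 + 7) / 5 = 18/5 = 3.6
  mean(B) = (7 + 8 + 5 + 8 + 1) / 5 = 29/5 = 5.8
  mean(C) = (4 + 7 + 8 + 1 + 8) / 5 = 28/5 = 5.6

Step 2 — sample variances and covariances s[i,j] = (1/(n-1)) · Σ_k (x_{k,i} - mean_i) · (x_{k,j} - mean_j), with n-1 = 4:
  s[A,A] = ((-2.6)·(-2.6) + (-1.6)·(-1.6) + (-1.6)·(-1.6) + (2.4)·(2.4) + (3.4)·(3.4)) / 4 = 29.2/4 = 7.3
  s[A,B] = ((-2.6)·(1.2) + (-1.6)·(2.2) + (-1.6)·(-0.8) + (2.4)·(2.2) + (3.4)·(-4.8)) / 4 = -16.4/4 = -4.1
  s[A,C] = ((-2.6)·(-1.6) + (-1.6)·(1.4) + (-1.6)·(2.4) + (2.4)·(-4.6) + (3.4)·(2.4)) / 4 = -4.8/4 = -1.2
  s[B,B] = ((1.2)·(1.2) + (2.2)·(2.2) + (-0.8)·(-0.8) + (2.2)·(2.2) + (-4.8)·(-4.8)) / 4 = 34.8/4 = 8.7
  s[B,C] = ((1.2)·(-1.6) + (2.2)·(1.4) + (-0.8)·(2.4) + (2.2)·(-4.6) + (-4.8)·(2.4)) / 4 = -22.4/4 = -5.6
  s[C,C] = ((-1.6)·(-1.6) + (1.4)·(1.4) + (2.4)·(2.4) + (-4.6)·(-4.6) + (2.4)·(2.4)) / 4 = 37.2/4 = 9.3
  Sample standard deviations s_i = √(s[i,i]):
  s(A) = √(7.3) = 2.7019
  s(B) = √(8.7) = 2.9496
  s(C) = √(9.3) = 3.0496

Step 3 — r_{ij} = s_{ij} / (s_i · s_j):
  r[A,A] = 1 (diagonal).
  r[A,B] = -4.1 / (2.7019 · 2.9496) = -4.1 / 7.9693 = -0.5145
  r[A,C] = -1.2 / (2.7019 · 3.0496) = -1.2 / 8.2395 = -0.1456
  r[B,B] = 1 (diagonal).
  r[B,C] = -5.6 / (2.9496 · 3.0496) = -5.6 / 8.995 = -0.6226
  r[C,C] = 1 (diagonal).

R is symmetric with unit diagonal. Assembling:

R = [[1, -0.5145, -0.1456],
 [-0.5145, 1, -0.6226],
 [-0.1456, -0.6226, 1]]


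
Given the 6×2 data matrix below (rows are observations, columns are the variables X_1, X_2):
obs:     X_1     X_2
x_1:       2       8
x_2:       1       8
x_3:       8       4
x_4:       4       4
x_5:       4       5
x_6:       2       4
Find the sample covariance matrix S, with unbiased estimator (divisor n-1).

Step 1 — column means:
  mean(X_1) = (2 + 1 + 8 + 4 + 4 + 2) / 6 = 21/6 = 3.5
  mean(X_2) = (8 + 8 + 4 + 4 + 5 + 4) / 6 = 33/6 = 5.5

Step 2 — sample covariance S[i,j] = (1/(n-1)) · Σ_k (x_{k,i} - mean_i) · (x_{k,j} - mean_j), with n-1 = 5.
  S[X_1,X_1] = ((-1.5)·(-1.5) + (-2.5)·(-2.5) + (4.5)·(4.5) + (0.5)·(0.5) + (0.5)·(0.5) + (-1.5)·(-1.5)) / 5 = 31.5/5 = 6.3
  S[X_1,X_2] = ((-1.5)·(2.5) + (-2.5)·(2.5) + (4.5)·(-1.5) + (0.5)·(-1.5) + (0.5)·(-0.5) + (-1.5)·(-1.5)) / 5 = -15.5/5 = -3.1
  S[X_2,X_2] = ((2.5)·(2.5) + (2.5)·(2.5) + (-1.5)·(-1.5) + (-1.5)·(-1.5) + (-0.5)·(-0.5) + (-1.5)·(-1.5)) / 5 = 19.5/5 = 3.9

S is symmetric (S[j,i] = S[i,j]). Assembling:

S = [[6.3, -3.1],
 [-3.1, 3.9]]


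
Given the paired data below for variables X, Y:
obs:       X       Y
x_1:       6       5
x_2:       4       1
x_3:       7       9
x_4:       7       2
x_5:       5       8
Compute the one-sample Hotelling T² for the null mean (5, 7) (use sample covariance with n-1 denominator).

Step 1 — sample mean vector:
  mean(X) = (6 + 4 + 7 + 7 + 5) / 5 = 29/5 = 5.8
  mean(Y) = (5 + 1 + 9 + 2 + 8) / 5 = 25/5 = 5
  x̄ = (5.8, 5),  deviation x̄ - mu_0 = (5.8, 5) - (5, 7) = (0.8, -2).

Step 2 — sample covariance matrix, S[i,j] = (1/(n-1)) · Σ_k (x_{k,i} - mean_i) · (x_{k,j} - mean_j), divisor n-1 = 4:
  S[X,X] = ((0.2)·(0.2) + (-1.8)·(-1.8) + (1.2)·(1.2) + (1.2)·(1.2) + (-0.8)·(-0.8)) / 4 = 6.8/4 = 1.7
  S[X,Y] = ((0.2)·(0) + (-1.8)·(-4) + (1.2)·(4) + (1.2)·(-3) + (-0.8)·(3)) / 4 = 6/4 = 1.5
  S[Y,Y] = ((0)·(0) + (-4)·(-4) + (4)·(4) + (-3)·(-3) + (3)·(3)) / 4 = 50/4 = 12.5
  S = [[1.7, 1.5],
 [1.5, 12.5]].

Step 3 — invert S. det(S) = 1.7·12.5 - (1.5)² = 19.
  S^{-1} = (1/det) · [[d, -b], [-b, a]] = [[0.6579, -0.0789],
 [-0.0789, 0.0895]].

Step 4 — quadratic form (x̄ - mu_0)^T · S^{-1} · (x̄ - mu_0):
  S^{-1} · (x̄ - mu_0) = (0.6842, -0.2421),
  (x̄ - mu_0)^T · [...] = (0.8)·(0.6842) + (-2)·(-0.2421) = 1.0316.

Step 5 — scale by n: T² = 5 · 1.0316 = 5.1579.

T² ≈ 5.1579


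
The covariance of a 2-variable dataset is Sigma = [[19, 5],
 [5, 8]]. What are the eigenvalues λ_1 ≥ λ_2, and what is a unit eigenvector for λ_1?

Step 1 — characteristic polynomial of 2×2 Sigma:
  det(Sigma - λI) = λ² - trace · λ + det = 0.
  trace = 19 + 8 = 27, det = 19·8 - (5)² = 127.
Step 2 — discriminant:
  Δ = trace² - 4·det = 729 - 508 = 221.
Step 3 — eigenvalues:
  λ = (trace ± √Δ)/2 = (27 ± 14.8661)/2,
  λ_1 = 20.933,  λ_2 = 6.067.

Step 4 — unit eigenvector for λ_1: solve (Sigma - λ_1 I)v = 0. First row:
  (19 - 20.933)·v_x + (5)·v_y = 0, i.e. (-1.933)·v_x + (5)·v_y = 0,
  so v ∝ (b, λ_1 - a) = (5, 1.933) = u.
  ||u|| = √((5)² + (1.933)²) = √(28.7366) ≈ 5.3607,
  v_1 = u/||u|| ≈ (0.9327, 0.3606) (||v_1|| = 1).

λ_1 = 20.933,  λ_2 = 6.067;  v_1 ≈ (0.9327, 0.3606)


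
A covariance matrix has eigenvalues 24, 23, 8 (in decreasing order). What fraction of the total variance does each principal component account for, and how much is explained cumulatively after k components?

Step 1 — total variance = trace(Sigma) = Σ λ_i = 24 + 23 + 8 = 55.

Step 2 — fraction explained by component i = λ_i / Σ λ:
  PC1: 24/55 = 0.4364
  PC2: 23/55 = 0.4182
  PC3: 8/55 = 0.1455

Step 3 — cumulative fraction after k components = (λ_1 + ... + λ_k) / Σ λ:
  k = 1: 24/55 = 0.4364
  k = 2: (24 + 23)/55 = 47/55 = 0.8545
  k = 3: (24 + 23 + 8)/55 = 55/55 = 1

Summary (fraction, with percent):

explained: PC1 0.4364 (43.64%), PC2 0.4182 (41.82%), PC3 0.1455 (14.55%);  cumulative: 0.4364, 0.8545, 1


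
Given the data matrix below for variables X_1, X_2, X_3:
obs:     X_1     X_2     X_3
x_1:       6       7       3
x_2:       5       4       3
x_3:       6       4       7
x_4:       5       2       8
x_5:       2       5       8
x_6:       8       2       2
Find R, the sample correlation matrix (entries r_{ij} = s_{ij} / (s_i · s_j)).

Step 1 — column means:
  mean(X_1) = (6 + 5 + 6 + 5 + 2 + 8) / 6 = 32/6 = 5.3333
  mean(X_2) = (7 + 4 + 4 + 2 + 5 + 2) / 6 = 24/6 = 4
  mean(X_3) = (3 + 3 + 7 + 8 + 8 + 2) / 6 = 31/6 = 5.1667

Step 2 — sample variances and covariances s[i,j] = (1/(n-1)) · Σ_k (x_{k,i} - mean_i) · (x_{k,j} - mean_j), with n-1 = 5:
  s[X_1,X_1] = ((0.6667)·(0.6667) + (-0.3333)·(-0.3333) + (0.6667)·(0.6667) + (-0.3333)·(-0.3333) + (-3.3333)·(-3.3333) + (2.6667)·(2.6667)) / 5 = 19.3333/5 = 3.8667
  s[X_1,X_2] = ((0.6667)·(3) + (-0.3333)·(0) + (0.6667)·(0) + (-0.3333)·(-2) + (-3.3333)·(1) + (2.6667)·(-2)) / 5 = -6/5 = -1.2
  s[X_1,X_3] = ((0.6667)·(-2.1667) + (-0.3333)·(-2.1667) + (0.6667)·(1.8333) + (-0.3333)·(2.8333) + (-3.3333)·(2.8333) + (2.6667)·(-3.1667)) / 5 = -18.3333/5 = -3.6667
  s[X_2,X_2] = ((3)·(3) + (0)·(0) + (0)·(0) + (-2)·(-2) + (1)·(1) + (-2)·(-2)) / 5 = 18/5 = 3.6
  s[X_2,X_3] = ((3)·(-2.1667) + (0)·(-2.1667) + (0)·(1.8333) + (-2)·(2.8333) + (1)·(2.8333) + (-2)·(-3.1667)) / 5 = -3/5 = -0.6
  s[X_3,X_3] = ((-2.1667)·(-2.1667) + (-2.1667)·(-2.1667) + (1.8333)·(1.8333) + (2.8333)·(2.8333) + (2.8333)·(2.8333) + (-3.1667)·(-3.1667)) / 5 = 38.8333/5 = 7.7667
  Sample standard deviations s_i = √(s[i,i]):
  s(X_1) = √(3.8667) = 1.9664
  s(X_2) = √(3.6) = 1.8974
  s(X_3) = √(7.7667) = 2.7869

Step 3 — r_{ij} = s_{ij} / (s_i · s_j):
  r[X_1,X_1] = 1 (diagonal).
  r[X_1,X_2] = -1.2 / (1.9664 · 1.8974) = -1.2 / 3.731 = -0.3216
  r[X_1,X_3] = -3.6667 / (1.9664 · 2.7869) = -3.6667 / 5.4801 = -0.6691
  r[X_2,X_2] = 1 (diagonal).
  r[X_2,X_3] = -0.6 / (1.8974 · 2.7869) = -0.6 / 5.2877 = -0.1135
  r[X_3,X_3] = 1 (diagonal).

R is symmetric with unit diagonal. Assembling:

R = [[1, -0.3216, -0.6691],
 [-0.3216, 1, -0.1135],
 [-0.6691, -0.1135, 1]]


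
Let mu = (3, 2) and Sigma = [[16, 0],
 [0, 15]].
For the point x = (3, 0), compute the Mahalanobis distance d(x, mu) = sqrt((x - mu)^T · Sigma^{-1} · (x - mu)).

Step 1 — centre the observation: (x - mu) = (0, -2).

Step 2 — invert Sigma. det(Sigma) = 16·15 - (0)² = 240.
  Sigma^{-1} = (1/det) · [[d, -b], [-b, a]] = [[0.0625, 0],
 [0, 0.0667]].

Step 3 — form the quadratic (x - mu)^T · Sigma^{-1} · (x - mu):
  Sigma^{-1} · (x - mu) = (0, -0.1333).
  (x - mu)^T · [Sigma^{-1} · (x - mu)] = (0)·(0) + (-2)·(-0.1333) = 0.2667.

Step 4 — take square root: d = √(0.2667) ≈ 0.5164.

d(x, mu) = √(0.2667) ≈ 0.5164


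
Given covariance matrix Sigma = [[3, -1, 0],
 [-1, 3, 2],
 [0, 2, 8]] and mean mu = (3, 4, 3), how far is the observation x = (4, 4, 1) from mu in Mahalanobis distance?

Step 1 — centre the observation: (x - mu) = (1, 0, -2).

Step 2 — invert Sigma (cofactor / det for 3×3, or solve directly):
  Sigma^{-1} = [[0.3846, 0.1538, -0.0385],
 [0.1538, 0.4615, -0.1154],
 [-0.0385, -0.1154, 0.1538]].

Step 3 — form the quadratic (x - mu)^T · Sigma^{-1} · (x - mu):
  Sigma^{-1} · (x - mu) = (0.4615, 0.3846, -0.3462).
  (x - mu)^T · [Sigma^{-1} · (x - mu)] = (1)·(0.4615) + (0)·(0.3846) + (-2)·(-0.3462) = 1.1538.

Step 4 — take square root: d = √(1.1538) ≈ 1.0742.

d(x, mu) = √(1.1538) ≈ 1.0742


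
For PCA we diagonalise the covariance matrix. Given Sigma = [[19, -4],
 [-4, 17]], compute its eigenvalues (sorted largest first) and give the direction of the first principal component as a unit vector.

Step 1 — characteristic polynomial of 2×2 Sigma:
  det(Sigma - λI) = λ² - trace · λ + det = 0.
  trace = 19 + 17 = 36, det = 19·17 - (-4)² = 307.
Step 2 — discriminant:
  Δ = trace² - 4·det = 1296 - 1228 = 68.
Step 3 — eigenvalues:
  λ = (trace ± √Δ)/2 = (36 ± 8.2462)/2,
  λ_1 = 22.1231,  λ_2 = 13.8769.

Step 4 — unit eigenvector for λ_1: solve (Sigma - λ_1 I)v = 0. First row:
  (19 - 22.1231)·v_x + (-4)·v_y = 0, i.e. (-3.1231)·v_x + (-4)·v_y = 0,
  so v ∝ (b, λ_1 - a) = (-4, 3.1231); multiply by -1 so the first entry is positive: u = (4, -3.1231).
  ||u|| = √((4)² + (-3.1231)²) = √(25.7538) ≈ 5.0748,
  v_1 = u/||u|| ≈ (0.7882, -0.6154) (||v_1|| = 1).

λ_1 = 22.1231,  λ_2 = 13.8769;  v_1 ≈ (0.7882, -0.6154)


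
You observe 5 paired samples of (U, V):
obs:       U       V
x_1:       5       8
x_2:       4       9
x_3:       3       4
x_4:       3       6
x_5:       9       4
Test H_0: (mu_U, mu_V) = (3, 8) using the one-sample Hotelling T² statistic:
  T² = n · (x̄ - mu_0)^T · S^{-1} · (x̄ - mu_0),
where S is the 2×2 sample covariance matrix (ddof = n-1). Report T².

Step 1 — sample mean vector:
  mean(U) = (5 + 4 + 3 + 3 + 9) / 5 = 24/5 = 4.8
  mean(V) = (8 + 9 + 4 + 6 + 4) / 5 = 31/5 = 6.2
  x̄ = (4.8, 6.2),  deviation x̄ - mu_0 = (4.8, 6.2) - (3, 8) = (1.8, -1.8).

Step 2 — sample covariance matrix, S[i,j] = (1/(n-1)) · Σ_k (x_{k,i} - mean_i) · (x_{k,j} - mean_j), divisor n-1 = 4:
  S[U,U] = ((0.2)·(0.2) + (-0.8)·(-0.8) + (-1.8)·(-1.8) + (-1.8)·(-1.8) + (4.2)·(4.2)) / 4 = 24.8/4 = 6.2
  S[U,V] = ((0.2)·(1.8) + (-0.8)·(2.8) + (-1.8)·(-2.2) + (-1.8)·(-0.2) + (4.2)·(-2.2)) / 4 = -6.8/4 = -1.7
  S[V,V] = ((1.8)·(1.8) + (2.8)·(2.8) + (-2.2)·(-2.2) + (-0.2)·(-0.2) + (-2.2)·(-2.2)) / 4 = 20.8/4 = 5.2
  S = [[6.2, -1.7],
 [-1.7, 5.2]].

Step 3 — invert S. det(S) = 6.2·5.2 - (-1.7)² = 29.35.
  S^{-1} = (1/det) · [[d, -b], [-b, a]] = [[0.1772, 0.0579],
 [0.0579, 0.2112]].

Step 4 — quadratic form (x̄ - mu_0)^T · S^{-1} · (x̄ - mu_0):
  S^{-1} · (x̄ - mu_0) = (0.2147, -0.276),
  (x̄ - mu_0)^T · [...] = (1.8)·(0.2147) + (-1.8)·(-0.276) = 0.8831.

Step 5 — scale by n: T² = 5 · 0.8831 = 4.4157.

T² ≈ 4.4157


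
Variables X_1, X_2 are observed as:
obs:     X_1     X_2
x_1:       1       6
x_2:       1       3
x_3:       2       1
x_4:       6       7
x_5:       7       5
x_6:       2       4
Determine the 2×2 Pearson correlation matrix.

Step 1 — column means:
  mean(X_1) = (1 + 1 + 2 + 6 + 7 + 2) / 6 = 19/6 = 3.1667
  mean(X_2) = (6 + 3 + 1 + 7 + 5 + 4) / 6 = 26/6 = 4.3333

Step 2 — sample variances and covariances s[i,j] = (1/(n-1)) · Σ_k (x_{k,i} - mean_i) · (x_{k,j} - mean_j), with n-1 = 5:
  s[X_1,X_1] = ((-2.1667)·(-2.1667) + (-2.1667)·(-2.1667) + (-1.1667)·(-1.1667) + (2.8333)·(2.8333) + (3.8333)·(3.8333) + (-1.1667)·(-1.1667)) / 5 = 34.8333/5 = 6.9667
  s[X_1,X_2] = ((-2.1667)·(1.6667) + (-2.1667)·(-1.3333) + (-1.1667)·(-3.3333) + (2.8333)·(2.6667) + (3.8333)·(0.6667) + (-1.1667)·(-0.3333)) / 5 = 13.6667/5 = 2.7333
  s[X_2,X_2] = ((1.6667)·(1.6667) + (-1.3333)·(-1.3333) + (-3.3333)·(-3.3333) + (2.6667)·(2.6667) + (0.6667)·(0.6667) + (-0.3333)·(-0.3333)) / 5 = 23.3333/5 = 4.6667
  Sample standard deviations s_i = √(s[i,i]):
  s(X_1) = √(6.9667) = 2.6394
  s(X_2) = √(4.6667) = 2.1602

Step 3 — r_{ij} = s_{ij} / (s_i · s_j):
  r[X_1,X_1] = 1 (diagonal).
  r[X_1,X_2] = 2.7333 / (2.6394 · 2.1602) = 2.7333 / 5.7019 = 0.4794
  r[X_2,X_2] = 1 (diagonal).

R is symmetric with unit diagonal. Assembling:

R = [[1, 0.4794],
 [0.4794, 1]]
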